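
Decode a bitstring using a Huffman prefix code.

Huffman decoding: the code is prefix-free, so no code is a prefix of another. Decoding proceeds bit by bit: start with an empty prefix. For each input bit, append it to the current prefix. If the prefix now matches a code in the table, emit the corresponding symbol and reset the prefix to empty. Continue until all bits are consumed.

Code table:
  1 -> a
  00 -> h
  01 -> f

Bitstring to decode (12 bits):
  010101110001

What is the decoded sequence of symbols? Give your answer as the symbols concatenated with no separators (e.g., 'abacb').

Bit 0: prefix='0' (no match yet)
Bit 1: prefix='01' -> emit 'f', reset
Bit 2: prefix='0' (no match yet)
Bit 3: prefix='01' -> emit 'f', reset
Bit 4: prefix='0' (no match yet)
Bit 5: prefix='01' -> emit 'f', reset
Bit 6: prefix='1' -> emit 'a', reset
Bit 7: prefix='1' -> emit 'a', reset
Bit 8: prefix='0' (no match yet)
Bit 9: prefix='00' -> emit 'h', reset
Bit 10: prefix='0' (no match yet)
Bit 11: prefix='01' -> emit 'f', reset

Answer: fffaahf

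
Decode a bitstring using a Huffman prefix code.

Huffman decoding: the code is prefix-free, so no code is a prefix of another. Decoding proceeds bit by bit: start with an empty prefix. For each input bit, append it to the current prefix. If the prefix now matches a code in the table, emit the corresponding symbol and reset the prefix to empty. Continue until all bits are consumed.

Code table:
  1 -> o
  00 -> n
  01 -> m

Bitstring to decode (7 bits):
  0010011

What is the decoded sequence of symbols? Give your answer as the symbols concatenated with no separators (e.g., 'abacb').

Bit 0: prefix='0' (no match yet)
Bit 1: prefix='00' -> emit 'n', reset
Bit 2: prefix='1' -> emit 'o', reset
Bit 3: prefix='0' (no match yet)
Bit 4: prefix='00' -> emit 'n', reset
Bit 5: prefix='1' -> emit 'o', reset
Bit 6: prefix='1' -> emit 'o', reset

Answer: nonoo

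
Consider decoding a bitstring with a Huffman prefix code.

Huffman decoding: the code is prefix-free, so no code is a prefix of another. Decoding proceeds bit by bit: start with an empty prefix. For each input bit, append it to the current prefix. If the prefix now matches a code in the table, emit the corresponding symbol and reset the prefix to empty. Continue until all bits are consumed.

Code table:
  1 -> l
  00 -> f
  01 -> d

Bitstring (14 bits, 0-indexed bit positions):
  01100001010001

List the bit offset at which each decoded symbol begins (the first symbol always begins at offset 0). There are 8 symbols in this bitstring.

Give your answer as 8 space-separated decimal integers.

Bit 0: prefix='0' (no match yet)
Bit 1: prefix='01' -> emit 'd', reset
Bit 2: prefix='1' -> emit 'l', reset
Bit 3: prefix='0' (no match yet)
Bit 4: prefix='00' -> emit 'f', reset
Bit 5: prefix='0' (no match yet)
Bit 6: prefix='00' -> emit 'f', reset
Bit 7: prefix='1' -> emit 'l', reset
Bit 8: prefix='0' (no match yet)
Bit 9: prefix='01' -> emit 'd', reset
Bit 10: prefix='0' (no match yet)
Bit 11: prefix='00' -> emit 'f', reset
Bit 12: prefix='0' (no match yet)
Bit 13: prefix='01' -> emit 'd', reset

Answer: 0 2 3 5 7 8 10 12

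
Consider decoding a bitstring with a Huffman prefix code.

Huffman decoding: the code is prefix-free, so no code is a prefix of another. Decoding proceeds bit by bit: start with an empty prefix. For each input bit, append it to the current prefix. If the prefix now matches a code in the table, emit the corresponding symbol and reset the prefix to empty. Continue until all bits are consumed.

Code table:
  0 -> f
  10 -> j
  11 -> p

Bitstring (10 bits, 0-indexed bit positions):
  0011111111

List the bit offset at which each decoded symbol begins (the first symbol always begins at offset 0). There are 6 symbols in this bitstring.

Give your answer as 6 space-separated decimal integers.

Bit 0: prefix='0' -> emit 'f', reset
Bit 1: prefix='0' -> emit 'f', reset
Bit 2: prefix='1' (no match yet)
Bit 3: prefix='11' -> emit 'p', reset
Bit 4: prefix='1' (no match yet)
Bit 5: prefix='11' -> emit 'p', reset
Bit 6: prefix='1' (no match yet)
Bit 7: prefix='11' -> emit 'p', reset
Bit 8: prefix='1' (no match yet)
Bit 9: prefix='11' -> emit 'p', reset

Answer: 0 1 2 4 6 8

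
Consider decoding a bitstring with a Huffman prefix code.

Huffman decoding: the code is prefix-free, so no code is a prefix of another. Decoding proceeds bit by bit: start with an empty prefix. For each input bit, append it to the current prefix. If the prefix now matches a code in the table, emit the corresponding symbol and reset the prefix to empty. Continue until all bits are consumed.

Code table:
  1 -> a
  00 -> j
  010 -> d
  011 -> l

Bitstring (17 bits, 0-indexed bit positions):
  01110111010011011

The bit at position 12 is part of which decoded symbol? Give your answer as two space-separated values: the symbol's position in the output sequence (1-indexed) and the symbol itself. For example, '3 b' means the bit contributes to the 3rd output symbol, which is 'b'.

Answer: 6 l

Derivation:
Bit 0: prefix='0' (no match yet)
Bit 1: prefix='01' (no match yet)
Bit 2: prefix='011' -> emit 'l', reset
Bit 3: prefix='1' -> emit 'a', reset
Bit 4: prefix='0' (no match yet)
Bit 5: prefix='01' (no match yet)
Bit 6: prefix='011' -> emit 'l', reset
Bit 7: prefix='1' -> emit 'a', reset
Bit 8: prefix='0' (no match yet)
Bit 9: prefix='01' (no match yet)
Bit 10: prefix='010' -> emit 'd', reset
Bit 11: prefix='0' (no match yet)
Bit 12: prefix='01' (no match yet)
Bit 13: prefix='011' -> emit 'l', reset
Bit 14: prefix='0' (no match yet)
Bit 15: prefix='01' (no match yet)
Bit 16: prefix='011' -> emit 'l', reset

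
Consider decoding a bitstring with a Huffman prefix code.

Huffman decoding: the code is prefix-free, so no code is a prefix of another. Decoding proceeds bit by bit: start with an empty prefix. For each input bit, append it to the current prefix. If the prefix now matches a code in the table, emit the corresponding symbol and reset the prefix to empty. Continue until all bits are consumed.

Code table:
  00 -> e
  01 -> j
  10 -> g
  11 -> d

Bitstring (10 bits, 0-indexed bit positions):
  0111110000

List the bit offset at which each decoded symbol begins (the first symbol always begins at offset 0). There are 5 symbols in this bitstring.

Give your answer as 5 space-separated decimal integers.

Bit 0: prefix='0' (no match yet)
Bit 1: prefix='01' -> emit 'j', reset
Bit 2: prefix='1' (no match yet)
Bit 3: prefix='11' -> emit 'd', reset
Bit 4: prefix='1' (no match yet)
Bit 5: prefix='11' -> emit 'd', reset
Bit 6: prefix='0' (no match yet)
Bit 7: prefix='00' -> emit 'e', reset
Bit 8: prefix='0' (no match yet)
Bit 9: prefix='00' -> emit 'e', reset

Answer: 0 2 4 6 8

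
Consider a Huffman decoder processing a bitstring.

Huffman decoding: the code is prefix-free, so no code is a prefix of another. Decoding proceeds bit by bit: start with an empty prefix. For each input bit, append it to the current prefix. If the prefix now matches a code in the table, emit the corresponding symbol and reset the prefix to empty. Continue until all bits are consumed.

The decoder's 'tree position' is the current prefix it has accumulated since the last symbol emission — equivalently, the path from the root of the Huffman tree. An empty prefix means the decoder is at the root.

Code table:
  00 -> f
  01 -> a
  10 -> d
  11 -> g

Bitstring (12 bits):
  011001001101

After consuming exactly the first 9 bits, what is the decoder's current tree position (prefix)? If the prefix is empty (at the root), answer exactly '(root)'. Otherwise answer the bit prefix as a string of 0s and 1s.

Bit 0: prefix='0' (no match yet)
Bit 1: prefix='01' -> emit 'a', reset
Bit 2: prefix='1' (no match yet)
Bit 3: prefix='10' -> emit 'd', reset
Bit 4: prefix='0' (no match yet)
Bit 5: prefix='01' -> emit 'a', reset
Bit 6: prefix='0' (no match yet)
Bit 7: prefix='00' -> emit 'f', reset
Bit 8: prefix='1' (no match yet)

Answer: 1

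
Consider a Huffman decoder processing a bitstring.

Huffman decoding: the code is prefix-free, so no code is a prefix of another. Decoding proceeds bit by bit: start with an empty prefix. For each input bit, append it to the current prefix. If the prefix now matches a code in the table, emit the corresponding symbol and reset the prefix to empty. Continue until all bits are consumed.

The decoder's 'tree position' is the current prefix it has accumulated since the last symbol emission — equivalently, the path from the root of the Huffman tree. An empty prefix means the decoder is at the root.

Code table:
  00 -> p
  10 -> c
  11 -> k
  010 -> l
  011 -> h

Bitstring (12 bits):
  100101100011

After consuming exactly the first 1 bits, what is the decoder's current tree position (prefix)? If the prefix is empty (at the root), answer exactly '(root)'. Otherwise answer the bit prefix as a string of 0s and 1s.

Answer: 1

Derivation:
Bit 0: prefix='1' (no match yet)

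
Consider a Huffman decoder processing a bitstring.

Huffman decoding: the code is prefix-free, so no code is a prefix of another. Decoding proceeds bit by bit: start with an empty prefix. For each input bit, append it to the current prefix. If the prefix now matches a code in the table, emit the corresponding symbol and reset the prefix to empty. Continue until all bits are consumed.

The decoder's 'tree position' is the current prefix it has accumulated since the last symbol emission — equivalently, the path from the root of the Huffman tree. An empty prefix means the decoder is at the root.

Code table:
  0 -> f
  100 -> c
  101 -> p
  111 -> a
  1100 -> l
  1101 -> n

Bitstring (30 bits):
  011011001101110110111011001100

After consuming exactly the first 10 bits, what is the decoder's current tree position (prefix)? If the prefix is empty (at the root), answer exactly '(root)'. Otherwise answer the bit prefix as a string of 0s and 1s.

Answer: 11

Derivation:
Bit 0: prefix='0' -> emit 'f', reset
Bit 1: prefix='1' (no match yet)
Bit 2: prefix='11' (no match yet)
Bit 3: prefix='110' (no match yet)
Bit 4: prefix='1101' -> emit 'n', reset
Bit 5: prefix='1' (no match yet)
Bit 6: prefix='10' (no match yet)
Bit 7: prefix='100' -> emit 'c', reset
Bit 8: prefix='1' (no match yet)
Bit 9: prefix='11' (no match yet)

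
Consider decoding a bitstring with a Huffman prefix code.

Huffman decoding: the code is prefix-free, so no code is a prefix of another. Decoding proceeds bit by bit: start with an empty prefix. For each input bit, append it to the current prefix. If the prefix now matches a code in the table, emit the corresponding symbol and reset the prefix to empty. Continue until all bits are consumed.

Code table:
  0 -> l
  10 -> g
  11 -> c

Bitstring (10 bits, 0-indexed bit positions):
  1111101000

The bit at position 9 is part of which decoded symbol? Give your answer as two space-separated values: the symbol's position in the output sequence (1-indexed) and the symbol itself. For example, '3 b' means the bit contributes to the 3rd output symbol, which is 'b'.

Answer: 6 l

Derivation:
Bit 0: prefix='1' (no match yet)
Bit 1: prefix='11' -> emit 'c', reset
Bit 2: prefix='1' (no match yet)
Bit 3: prefix='11' -> emit 'c', reset
Bit 4: prefix='1' (no match yet)
Bit 5: prefix='10' -> emit 'g', reset
Bit 6: prefix='1' (no match yet)
Bit 7: prefix='10' -> emit 'g', reset
Bit 8: prefix='0' -> emit 'l', reset
Bit 9: prefix='0' -> emit 'l', reset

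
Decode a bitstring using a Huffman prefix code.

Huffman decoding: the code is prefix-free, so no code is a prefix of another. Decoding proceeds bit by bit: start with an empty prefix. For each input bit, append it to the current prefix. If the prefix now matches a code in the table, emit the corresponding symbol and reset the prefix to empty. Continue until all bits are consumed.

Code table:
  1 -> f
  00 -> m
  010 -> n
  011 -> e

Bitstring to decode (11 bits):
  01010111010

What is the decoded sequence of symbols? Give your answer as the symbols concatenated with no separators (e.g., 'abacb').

Bit 0: prefix='0' (no match yet)
Bit 1: prefix='01' (no match yet)
Bit 2: prefix='010' -> emit 'n', reset
Bit 3: prefix='1' -> emit 'f', reset
Bit 4: prefix='0' (no match yet)
Bit 5: prefix='01' (no match yet)
Bit 6: prefix='011' -> emit 'e', reset
Bit 7: prefix='1' -> emit 'f', reset
Bit 8: prefix='0' (no match yet)
Bit 9: prefix='01' (no match yet)
Bit 10: prefix='010' -> emit 'n', reset

Answer: nfefn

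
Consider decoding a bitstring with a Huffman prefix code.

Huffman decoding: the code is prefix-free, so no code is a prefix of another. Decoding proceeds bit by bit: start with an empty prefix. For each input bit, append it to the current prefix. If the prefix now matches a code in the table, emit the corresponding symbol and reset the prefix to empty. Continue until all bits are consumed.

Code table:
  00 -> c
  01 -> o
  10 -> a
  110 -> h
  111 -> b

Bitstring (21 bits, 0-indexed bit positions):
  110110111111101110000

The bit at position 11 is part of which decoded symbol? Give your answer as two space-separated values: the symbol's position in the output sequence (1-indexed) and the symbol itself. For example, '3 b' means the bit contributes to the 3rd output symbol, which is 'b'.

Bit 0: prefix='1' (no match yet)
Bit 1: prefix='11' (no match yet)
Bit 2: prefix='110' -> emit 'h', reset
Bit 3: prefix='1' (no match yet)
Bit 4: prefix='11' (no match yet)
Bit 5: prefix='110' -> emit 'h', reset
Bit 6: prefix='1' (no match yet)
Bit 7: prefix='11' (no match yet)
Bit 8: prefix='111' -> emit 'b', reset
Bit 9: prefix='1' (no match yet)
Bit 10: prefix='11' (no match yet)
Bit 11: prefix='111' -> emit 'b', reset
Bit 12: prefix='1' (no match yet)
Bit 13: prefix='10' -> emit 'a', reset
Bit 14: prefix='1' (no match yet)
Bit 15: prefix='11' (no match yet)

Answer: 4 b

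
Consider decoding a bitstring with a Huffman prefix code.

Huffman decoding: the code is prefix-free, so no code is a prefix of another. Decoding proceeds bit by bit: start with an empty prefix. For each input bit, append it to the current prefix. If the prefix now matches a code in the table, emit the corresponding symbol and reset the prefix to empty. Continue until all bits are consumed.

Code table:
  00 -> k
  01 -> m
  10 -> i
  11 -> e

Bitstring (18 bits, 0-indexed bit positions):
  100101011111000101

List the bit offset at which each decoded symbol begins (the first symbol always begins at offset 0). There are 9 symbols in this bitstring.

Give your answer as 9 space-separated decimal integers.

Answer: 0 2 4 6 8 10 12 14 16

Derivation:
Bit 0: prefix='1' (no match yet)
Bit 1: prefix='10' -> emit 'i', reset
Bit 2: prefix='0' (no match yet)
Bit 3: prefix='01' -> emit 'm', reset
Bit 4: prefix='0' (no match yet)
Bit 5: prefix='01' -> emit 'm', reset
Bit 6: prefix='0' (no match yet)
Bit 7: prefix='01' -> emit 'm', reset
Bit 8: prefix='1' (no match yet)
Bit 9: prefix='11' -> emit 'e', reset
Bit 10: prefix='1' (no match yet)
Bit 11: prefix='11' -> emit 'e', reset
Bit 12: prefix='0' (no match yet)
Bit 13: prefix='00' -> emit 'k', reset
Bit 14: prefix='0' (no match yet)
Bit 15: prefix='01' -> emit 'm', reset
Bit 16: prefix='0' (no match yet)
Bit 17: prefix='01' -> emit 'm', reset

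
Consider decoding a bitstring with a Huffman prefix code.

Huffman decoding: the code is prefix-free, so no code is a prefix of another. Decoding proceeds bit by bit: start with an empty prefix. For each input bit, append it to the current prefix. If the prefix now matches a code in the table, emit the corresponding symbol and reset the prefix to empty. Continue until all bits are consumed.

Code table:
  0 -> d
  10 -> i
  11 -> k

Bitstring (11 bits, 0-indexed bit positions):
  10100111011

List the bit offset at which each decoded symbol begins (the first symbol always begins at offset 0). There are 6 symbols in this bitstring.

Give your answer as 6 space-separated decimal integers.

Bit 0: prefix='1' (no match yet)
Bit 1: prefix='10' -> emit 'i', reset
Bit 2: prefix='1' (no match yet)
Bit 3: prefix='10' -> emit 'i', reset
Bit 4: prefix='0' -> emit 'd', reset
Bit 5: prefix='1' (no match yet)
Bit 6: prefix='11' -> emit 'k', reset
Bit 7: prefix='1' (no match yet)
Bit 8: prefix='10' -> emit 'i', reset
Bit 9: prefix='1' (no match yet)
Bit 10: prefix='11' -> emit 'k', reset

Answer: 0 2 4 5 7 9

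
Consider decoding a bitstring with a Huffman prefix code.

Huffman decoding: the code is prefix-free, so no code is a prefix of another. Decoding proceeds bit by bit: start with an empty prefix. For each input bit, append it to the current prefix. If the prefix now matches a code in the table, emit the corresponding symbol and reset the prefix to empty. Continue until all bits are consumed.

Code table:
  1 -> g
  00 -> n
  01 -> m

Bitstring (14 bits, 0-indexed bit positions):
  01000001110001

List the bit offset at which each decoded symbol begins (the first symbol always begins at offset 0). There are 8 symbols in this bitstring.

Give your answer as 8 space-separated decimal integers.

Bit 0: prefix='0' (no match yet)
Bit 1: prefix='01' -> emit 'm', reset
Bit 2: prefix='0' (no match yet)
Bit 3: prefix='00' -> emit 'n', reset
Bit 4: prefix='0' (no match yet)
Bit 5: prefix='00' -> emit 'n', reset
Bit 6: prefix='0' (no match yet)
Bit 7: prefix='01' -> emit 'm', reset
Bit 8: prefix='1' -> emit 'g', reset
Bit 9: prefix='1' -> emit 'g', reset
Bit 10: prefix='0' (no match yet)
Bit 11: prefix='00' -> emit 'n', reset
Bit 12: prefix='0' (no match yet)
Bit 13: prefix='01' -> emit 'm', reset

Answer: 0 2 4 6 8 9 10 12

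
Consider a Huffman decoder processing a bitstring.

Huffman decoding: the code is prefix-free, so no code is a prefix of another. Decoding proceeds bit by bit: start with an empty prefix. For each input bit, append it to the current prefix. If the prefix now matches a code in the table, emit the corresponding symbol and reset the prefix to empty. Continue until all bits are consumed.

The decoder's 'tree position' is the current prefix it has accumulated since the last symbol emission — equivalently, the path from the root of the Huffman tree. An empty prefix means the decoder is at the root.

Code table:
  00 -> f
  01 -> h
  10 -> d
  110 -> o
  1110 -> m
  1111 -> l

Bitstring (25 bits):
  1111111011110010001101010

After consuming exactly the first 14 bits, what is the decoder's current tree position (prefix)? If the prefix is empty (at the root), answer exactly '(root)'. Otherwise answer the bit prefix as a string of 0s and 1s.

Bit 0: prefix='1' (no match yet)
Bit 1: prefix='11' (no match yet)
Bit 2: prefix='111' (no match yet)
Bit 3: prefix='1111' -> emit 'l', reset
Bit 4: prefix='1' (no match yet)
Bit 5: prefix='11' (no match yet)
Bit 6: prefix='111' (no match yet)
Bit 7: prefix='1110' -> emit 'm', reset
Bit 8: prefix='1' (no match yet)
Bit 9: prefix='11' (no match yet)
Bit 10: prefix='111' (no match yet)
Bit 11: prefix='1111' -> emit 'l', reset
Bit 12: prefix='0' (no match yet)
Bit 13: prefix='00' -> emit 'f', reset

Answer: (root)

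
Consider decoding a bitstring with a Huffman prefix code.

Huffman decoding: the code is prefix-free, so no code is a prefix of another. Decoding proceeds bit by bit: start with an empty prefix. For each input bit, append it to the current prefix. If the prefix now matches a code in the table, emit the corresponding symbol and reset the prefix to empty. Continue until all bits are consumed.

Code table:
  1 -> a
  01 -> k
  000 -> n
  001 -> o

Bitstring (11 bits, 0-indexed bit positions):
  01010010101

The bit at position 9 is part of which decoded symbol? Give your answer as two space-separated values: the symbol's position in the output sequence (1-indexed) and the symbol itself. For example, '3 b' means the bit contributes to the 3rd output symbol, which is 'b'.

Bit 0: prefix='0' (no match yet)
Bit 1: prefix='01' -> emit 'k', reset
Bit 2: prefix='0' (no match yet)
Bit 3: prefix='01' -> emit 'k', reset
Bit 4: prefix='0' (no match yet)
Bit 5: prefix='00' (no match yet)
Bit 6: prefix='001' -> emit 'o', reset
Bit 7: prefix='0' (no match yet)
Bit 8: prefix='01' -> emit 'k', reset
Bit 9: prefix='0' (no match yet)
Bit 10: prefix='01' -> emit 'k', reset

Answer: 5 k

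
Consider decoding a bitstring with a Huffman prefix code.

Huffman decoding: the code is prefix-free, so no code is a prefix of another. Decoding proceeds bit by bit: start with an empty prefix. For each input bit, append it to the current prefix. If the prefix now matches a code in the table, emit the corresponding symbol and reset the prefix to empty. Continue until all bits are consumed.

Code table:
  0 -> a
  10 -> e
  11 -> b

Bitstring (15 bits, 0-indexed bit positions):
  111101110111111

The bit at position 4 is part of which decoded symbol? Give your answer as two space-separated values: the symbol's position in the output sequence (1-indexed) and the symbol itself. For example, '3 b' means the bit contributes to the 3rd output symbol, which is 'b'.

Answer: 3 a

Derivation:
Bit 0: prefix='1' (no match yet)
Bit 1: prefix='11' -> emit 'b', reset
Bit 2: prefix='1' (no match yet)
Bit 3: prefix='11' -> emit 'b', reset
Bit 4: prefix='0' -> emit 'a', reset
Bit 5: prefix='1' (no match yet)
Bit 6: prefix='11' -> emit 'b', reset
Bit 7: prefix='1' (no match yet)
Bit 8: prefix='10' -> emit 'e', reset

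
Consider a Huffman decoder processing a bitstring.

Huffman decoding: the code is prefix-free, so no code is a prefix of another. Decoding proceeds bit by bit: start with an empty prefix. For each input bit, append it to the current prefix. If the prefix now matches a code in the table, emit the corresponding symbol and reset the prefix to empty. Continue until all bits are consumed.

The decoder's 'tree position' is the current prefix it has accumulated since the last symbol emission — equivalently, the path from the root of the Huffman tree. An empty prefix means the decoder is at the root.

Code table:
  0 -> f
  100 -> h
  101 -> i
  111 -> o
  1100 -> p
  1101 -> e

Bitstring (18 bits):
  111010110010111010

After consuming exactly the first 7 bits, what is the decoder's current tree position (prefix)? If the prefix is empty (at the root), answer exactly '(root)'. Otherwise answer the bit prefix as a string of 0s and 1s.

Answer: (root)

Derivation:
Bit 0: prefix='1' (no match yet)
Bit 1: prefix='11' (no match yet)
Bit 2: prefix='111' -> emit 'o', reset
Bit 3: prefix='0' -> emit 'f', reset
Bit 4: prefix='1' (no match yet)
Bit 5: prefix='10' (no match yet)
Bit 6: prefix='101' -> emit 'i', reset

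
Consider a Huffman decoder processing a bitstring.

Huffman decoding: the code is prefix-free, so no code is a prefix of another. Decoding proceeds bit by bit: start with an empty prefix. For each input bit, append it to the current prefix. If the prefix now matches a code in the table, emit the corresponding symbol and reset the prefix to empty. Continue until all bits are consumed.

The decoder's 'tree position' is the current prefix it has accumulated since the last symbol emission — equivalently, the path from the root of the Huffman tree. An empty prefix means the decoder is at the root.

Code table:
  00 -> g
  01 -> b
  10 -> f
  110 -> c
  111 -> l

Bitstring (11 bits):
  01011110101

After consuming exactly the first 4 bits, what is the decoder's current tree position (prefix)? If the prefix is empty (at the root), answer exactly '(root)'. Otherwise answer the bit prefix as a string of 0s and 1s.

Bit 0: prefix='0' (no match yet)
Bit 1: prefix='01' -> emit 'b', reset
Bit 2: prefix='0' (no match yet)
Bit 3: prefix='01' -> emit 'b', reset

Answer: (root)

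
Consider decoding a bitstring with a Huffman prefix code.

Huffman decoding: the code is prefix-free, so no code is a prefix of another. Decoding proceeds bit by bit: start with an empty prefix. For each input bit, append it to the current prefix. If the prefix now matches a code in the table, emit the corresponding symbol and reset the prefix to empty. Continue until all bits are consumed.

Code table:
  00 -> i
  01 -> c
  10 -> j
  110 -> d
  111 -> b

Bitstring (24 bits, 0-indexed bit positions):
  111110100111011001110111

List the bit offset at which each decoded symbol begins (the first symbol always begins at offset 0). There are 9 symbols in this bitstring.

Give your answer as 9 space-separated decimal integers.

Answer: 0 3 6 8 10 13 16 18 21

Derivation:
Bit 0: prefix='1' (no match yet)
Bit 1: prefix='11' (no match yet)
Bit 2: prefix='111' -> emit 'b', reset
Bit 3: prefix='1' (no match yet)
Bit 4: prefix='11' (no match yet)
Bit 5: prefix='110' -> emit 'd', reset
Bit 6: prefix='1' (no match yet)
Bit 7: prefix='10' -> emit 'j', reset
Bit 8: prefix='0' (no match yet)
Bit 9: prefix='01' -> emit 'c', reset
Bit 10: prefix='1' (no match yet)
Bit 11: prefix='11' (no match yet)
Bit 12: prefix='110' -> emit 'd', reset
Bit 13: prefix='1' (no match yet)
Bit 14: prefix='11' (no match yet)
Bit 15: prefix='110' -> emit 'd', reset
Bit 16: prefix='0' (no match yet)
Bit 17: prefix='01' -> emit 'c', reset
Bit 18: prefix='1' (no match yet)
Bit 19: prefix='11' (no match yet)
Bit 20: prefix='110' -> emit 'd', reset
Bit 21: prefix='1' (no match yet)
Bit 22: prefix='11' (no match yet)
Bit 23: prefix='111' -> emit 'b', reset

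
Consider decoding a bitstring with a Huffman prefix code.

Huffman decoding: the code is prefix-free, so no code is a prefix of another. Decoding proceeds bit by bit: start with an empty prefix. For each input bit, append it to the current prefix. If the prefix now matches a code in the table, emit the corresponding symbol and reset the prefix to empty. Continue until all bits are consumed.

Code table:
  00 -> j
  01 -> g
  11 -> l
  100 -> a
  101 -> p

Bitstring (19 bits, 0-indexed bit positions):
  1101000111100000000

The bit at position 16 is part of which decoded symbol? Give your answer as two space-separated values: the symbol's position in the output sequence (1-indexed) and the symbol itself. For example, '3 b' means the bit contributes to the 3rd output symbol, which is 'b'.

Bit 0: prefix='1' (no match yet)
Bit 1: prefix='11' -> emit 'l', reset
Bit 2: prefix='0' (no match yet)
Bit 3: prefix='01' -> emit 'g', reset
Bit 4: prefix='0' (no match yet)
Bit 5: prefix='00' -> emit 'j', reset
Bit 6: prefix='0' (no match yet)
Bit 7: prefix='01' -> emit 'g', reset
Bit 8: prefix='1' (no match yet)
Bit 9: prefix='11' -> emit 'l', reset
Bit 10: prefix='1' (no match yet)
Bit 11: prefix='10' (no match yet)
Bit 12: prefix='100' -> emit 'a', reset
Bit 13: prefix='0' (no match yet)
Bit 14: prefix='00' -> emit 'j', reset
Bit 15: prefix='0' (no match yet)
Bit 16: prefix='00' -> emit 'j', reset
Bit 17: prefix='0' (no match yet)
Bit 18: prefix='00' -> emit 'j', reset

Answer: 8 j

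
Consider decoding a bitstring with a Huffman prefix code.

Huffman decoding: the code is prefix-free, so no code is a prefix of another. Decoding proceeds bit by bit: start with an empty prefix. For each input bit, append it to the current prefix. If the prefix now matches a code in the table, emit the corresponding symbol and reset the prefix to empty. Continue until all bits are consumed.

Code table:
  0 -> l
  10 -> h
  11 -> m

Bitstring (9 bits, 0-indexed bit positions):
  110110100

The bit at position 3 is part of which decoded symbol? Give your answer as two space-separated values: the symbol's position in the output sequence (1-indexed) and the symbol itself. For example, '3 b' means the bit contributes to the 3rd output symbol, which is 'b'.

Answer: 3 m

Derivation:
Bit 0: prefix='1' (no match yet)
Bit 1: prefix='11' -> emit 'm', reset
Bit 2: prefix='0' -> emit 'l', reset
Bit 3: prefix='1' (no match yet)
Bit 4: prefix='11' -> emit 'm', reset
Bit 5: prefix='0' -> emit 'l', reset
Bit 6: prefix='1' (no match yet)
Bit 7: prefix='10' -> emit 'h', reset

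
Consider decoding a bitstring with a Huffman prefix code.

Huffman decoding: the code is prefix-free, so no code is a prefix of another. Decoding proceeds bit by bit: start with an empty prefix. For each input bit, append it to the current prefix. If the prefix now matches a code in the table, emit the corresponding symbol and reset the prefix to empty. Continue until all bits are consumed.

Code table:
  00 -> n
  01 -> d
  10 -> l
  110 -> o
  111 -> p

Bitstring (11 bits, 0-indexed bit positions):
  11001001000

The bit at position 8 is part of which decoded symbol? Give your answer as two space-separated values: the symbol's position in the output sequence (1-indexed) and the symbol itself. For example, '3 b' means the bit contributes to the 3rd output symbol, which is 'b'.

Answer: 4 l

Derivation:
Bit 0: prefix='1' (no match yet)
Bit 1: prefix='11' (no match yet)
Bit 2: prefix='110' -> emit 'o', reset
Bit 3: prefix='0' (no match yet)
Bit 4: prefix='01' -> emit 'd', reset
Bit 5: prefix='0' (no match yet)
Bit 6: prefix='00' -> emit 'n', reset
Bit 7: prefix='1' (no match yet)
Bit 8: prefix='10' -> emit 'l', reset
Bit 9: prefix='0' (no match yet)
Bit 10: prefix='00' -> emit 'n', reset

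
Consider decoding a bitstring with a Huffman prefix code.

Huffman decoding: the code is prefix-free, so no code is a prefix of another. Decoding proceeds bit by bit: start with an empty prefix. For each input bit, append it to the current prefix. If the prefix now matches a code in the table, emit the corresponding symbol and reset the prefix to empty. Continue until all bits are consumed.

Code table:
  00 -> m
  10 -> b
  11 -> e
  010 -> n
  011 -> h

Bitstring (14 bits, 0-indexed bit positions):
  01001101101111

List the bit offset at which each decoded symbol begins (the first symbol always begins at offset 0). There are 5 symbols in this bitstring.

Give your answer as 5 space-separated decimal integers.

Bit 0: prefix='0' (no match yet)
Bit 1: prefix='01' (no match yet)
Bit 2: prefix='010' -> emit 'n', reset
Bit 3: prefix='0' (no match yet)
Bit 4: prefix='01' (no match yet)
Bit 5: prefix='011' -> emit 'h', reset
Bit 6: prefix='0' (no match yet)
Bit 7: prefix='01' (no match yet)
Bit 8: prefix='011' -> emit 'h', reset
Bit 9: prefix='0' (no match yet)
Bit 10: prefix='01' (no match yet)
Bit 11: prefix='011' -> emit 'h', reset
Bit 12: prefix='1' (no match yet)
Bit 13: prefix='11' -> emit 'e', reset

Answer: 0 3 6 9 12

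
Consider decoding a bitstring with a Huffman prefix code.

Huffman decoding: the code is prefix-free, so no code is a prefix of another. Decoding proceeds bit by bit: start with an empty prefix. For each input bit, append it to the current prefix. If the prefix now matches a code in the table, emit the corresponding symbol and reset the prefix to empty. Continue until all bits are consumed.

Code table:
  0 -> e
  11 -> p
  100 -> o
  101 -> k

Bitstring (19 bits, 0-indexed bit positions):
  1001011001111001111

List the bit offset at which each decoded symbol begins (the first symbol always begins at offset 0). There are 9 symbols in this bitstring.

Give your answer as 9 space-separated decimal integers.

Bit 0: prefix='1' (no match yet)
Bit 1: prefix='10' (no match yet)
Bit 2: prefix='100' -> emit 'o', reset
Bit 3: prefix='1' (no match yet)
Bit 4: prefix='10' (no match yet)
Bit 5: prefix='101' -> emit 'k', reset
Bit 6: prefix='1' (no match yet)
Bit 7: prefix='10' (no match yet)
Bit 8: prefix='100' -> emit 'o', reset
Bit 9: prefix='1' (no match yet)
Bit 10: prefix='11' -> emit 'p', reset
Bit 11: prefix='1' (no match yet)
Bit 12: prefix='11' -> emit 'p', reset
Bit 13: prefix='0' -> emit 'e', reset
Bit 14: prefix='0' -> emit 'e', reset
Bit 15: prefix='1' (no match yet)
Bit 16: prefix='11' -> emit 'p', reset
Bit 17: prefix='1' (no match yet)
Bit 18: prefix='11' -> emit 'p', reset

Answer: 0 3 6 9 11 13 14 15 17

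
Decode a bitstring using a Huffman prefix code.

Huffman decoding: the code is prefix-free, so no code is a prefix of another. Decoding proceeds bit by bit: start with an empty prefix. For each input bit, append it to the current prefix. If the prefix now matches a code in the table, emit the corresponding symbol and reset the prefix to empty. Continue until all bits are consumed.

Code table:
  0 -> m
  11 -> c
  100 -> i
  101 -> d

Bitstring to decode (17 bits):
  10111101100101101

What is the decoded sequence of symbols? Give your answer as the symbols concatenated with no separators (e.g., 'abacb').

Answer: dcdidd

Derivation:
Bit 0: prefix='1' (no match yet)
Bit 1: prefix='10' (no match yet)
Bit 2: prefix='101' -> emit 'd', reset
Bit 3: prefix='1' (no match yet)
Bit 4: prefix='11' -> emit 'c', reset
Bit 5: prefix='1' (no match yet)
Bit 6: prefix='10' (no match yet)
Bit 7: prefix='101' -> emit 'd', reset
Bit 8: prefix='1' (no match yet)
Bit 9: prefix='10' (no match yet)
Bit 10: prefix='100' -> emit 'i', reset
Bit 11: prefix='1' (no match yet)
Bit 12: prefix='10' (no match yet)
Bit 13: prefix='101' -> emit 'd', reset
Bit 14: prefix='1' (no match yet)
Bit 15: prefix='10' (no match yet)
Bit 16: prefix='101' -> emit 'd', reset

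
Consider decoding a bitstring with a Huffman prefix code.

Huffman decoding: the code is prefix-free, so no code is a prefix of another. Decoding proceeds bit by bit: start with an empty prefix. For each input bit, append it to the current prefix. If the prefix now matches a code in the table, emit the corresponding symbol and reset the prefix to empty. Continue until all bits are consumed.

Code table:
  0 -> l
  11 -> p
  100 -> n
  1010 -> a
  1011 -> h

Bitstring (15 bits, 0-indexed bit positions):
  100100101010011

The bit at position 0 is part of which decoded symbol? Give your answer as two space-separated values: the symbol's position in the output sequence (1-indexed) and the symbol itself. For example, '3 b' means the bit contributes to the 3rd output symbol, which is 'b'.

Answer: 1 n

Derivation:
Bit 0: prefix='1' (no match yet)
Bit 1: prefix='10' (no match yet)
Bit 2: prefix='100' -> emit 'n', reset
Bit 3: prefix='1' (no match yet)
Bit 4: prefix='10' (no match yet)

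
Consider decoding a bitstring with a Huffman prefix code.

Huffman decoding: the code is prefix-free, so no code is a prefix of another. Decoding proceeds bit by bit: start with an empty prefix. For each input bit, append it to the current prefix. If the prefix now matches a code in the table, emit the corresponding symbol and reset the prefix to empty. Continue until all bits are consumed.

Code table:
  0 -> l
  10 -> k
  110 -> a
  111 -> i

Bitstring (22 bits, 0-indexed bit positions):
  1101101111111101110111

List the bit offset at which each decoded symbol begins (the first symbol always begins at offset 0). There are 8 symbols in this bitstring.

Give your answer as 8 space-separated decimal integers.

Answer: 0 3 6 9 12 15 18 19

Derivation:
Bit 0: prefix='1' (no match yet)
Bit 1: prefix='11' (no match yet)
Bit 2: prefix='110' -> emit 'a', reset
Bit 3: prefix='1' (no match yet)
Bit 4: prefix='11' (no match yet)
Bit 5: prefix='110' -> emit 'a', reset
Bit 6: prefix='1' (no match yet)
Bit 7: prefix='11' (no match yet)
Bit 8: prefix='111' -> emit 'i', reset
Bit 9: prefix='1' (no match yet)
Bit 10: prefix='11' (no match yet)
Bit 11: prefix='111' -> emit 'i', reset
Bit 12: prefix='1' (no match yet)
Bit 13: prefix='11' (no match yet)
Bit 14: prefix='110' -> emit 'a', reset
Bit 15: prefix='1' (no match yet)
Bit 16: prefix='11' (no match yet)
Bit 17: prefix='111' -> emit 'i', reset
Bit 18: prefix='0' -> emit 'l', reset
Bit 19: prefix='1' (no match yet)
Bit 20: prefix='11' (no match yet)
Bit 21: prefix='111' -> emit 'i', reset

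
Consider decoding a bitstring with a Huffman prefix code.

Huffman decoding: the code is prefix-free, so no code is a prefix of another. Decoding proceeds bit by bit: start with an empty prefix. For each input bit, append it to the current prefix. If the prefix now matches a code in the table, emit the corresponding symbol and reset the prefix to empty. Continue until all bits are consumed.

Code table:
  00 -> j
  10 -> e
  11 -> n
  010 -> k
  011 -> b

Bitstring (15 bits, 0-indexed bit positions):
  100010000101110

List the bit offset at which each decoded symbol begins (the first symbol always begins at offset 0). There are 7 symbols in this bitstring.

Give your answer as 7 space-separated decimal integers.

Bit 0: prefix='1' (no match yet)
Bit 1: prefix='10' -> emit 'e', reset
Bit 2: prefix='0' (no match yet)
Bit 3: prefix='00' -> emit 'j', reset
Bit 4: prefix='1' (no match yet)
Bit 5: prefix='10' -> emit 'e', reset
Bit 6: prefix='0' (no match yet)
Bit 7: prefix='00' -> emit 'j', reset
Bit 8: prefix='0' (no match yet)
Bit 9: prefix='01' (no match yet)
Bit 10: prefix='010' -> emit 'k', reset
Bit 11: prefix='1' (no match yet)
Bit 12: prefix='11' -> emit 'n', reset
Bit 13: prefix='1' (no match yet)
Bit 14: prefix='10' -> emit 'e', reset

Answer: 0 2 4 6 8 11 13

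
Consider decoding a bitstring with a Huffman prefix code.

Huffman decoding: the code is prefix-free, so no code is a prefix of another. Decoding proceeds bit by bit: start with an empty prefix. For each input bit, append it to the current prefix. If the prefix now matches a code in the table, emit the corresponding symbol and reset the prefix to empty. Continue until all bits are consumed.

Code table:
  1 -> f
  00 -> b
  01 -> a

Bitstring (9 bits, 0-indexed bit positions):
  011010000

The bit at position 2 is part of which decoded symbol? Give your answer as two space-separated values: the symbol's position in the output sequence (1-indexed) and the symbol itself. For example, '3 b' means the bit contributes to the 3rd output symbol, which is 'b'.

Answer: 2 f

Derivation:
Bit 0: prefix='0' (no match yet)
Bit 1: prefix='01' -> emit 'a', reset
Bit 2: prefix='1' -> emit 'f', reset
Bit 3: prefix='0' (no match yet)
Bit 4: prefix='01' -> emit 'a', reset
Bit 5: prefix='0' (no match yet)
Bit 6: prefix='00' -> emit 'b', reset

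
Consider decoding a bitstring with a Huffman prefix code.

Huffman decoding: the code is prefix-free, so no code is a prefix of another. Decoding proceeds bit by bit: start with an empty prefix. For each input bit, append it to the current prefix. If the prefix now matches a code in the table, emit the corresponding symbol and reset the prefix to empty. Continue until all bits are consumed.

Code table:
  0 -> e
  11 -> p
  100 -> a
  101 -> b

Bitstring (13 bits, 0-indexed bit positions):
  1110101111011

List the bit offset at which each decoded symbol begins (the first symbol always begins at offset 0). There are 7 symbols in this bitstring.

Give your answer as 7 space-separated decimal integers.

Answer: 0 2 5 6 8 10 11

Derivation:
Bit 0: prefix='1' (no match yet)
Bit 1: prefix='11' -> emit 'p', reset
Bit 2: prefix='1' (no match yet)
Bit 3: prefix='10' (no match yet)
Bit 4: prefix='101' -> emit 'b', reset
Bit 5: prefix='0' -> emit 'e', reset
Bit 6: prefix='1' (no match yet)
Bit 7: prefix='11' -> emit 'p', reset
Bit 8: prefix='1' (no match yet)
Bit 9: prefix='11' -> emit 'p', reset
Bit 10: prefix='0' -> emit 'e', reset
Bit 11: prefix='1' (no match yet)
Bit 12: prefix='11' -> emit 'p', reset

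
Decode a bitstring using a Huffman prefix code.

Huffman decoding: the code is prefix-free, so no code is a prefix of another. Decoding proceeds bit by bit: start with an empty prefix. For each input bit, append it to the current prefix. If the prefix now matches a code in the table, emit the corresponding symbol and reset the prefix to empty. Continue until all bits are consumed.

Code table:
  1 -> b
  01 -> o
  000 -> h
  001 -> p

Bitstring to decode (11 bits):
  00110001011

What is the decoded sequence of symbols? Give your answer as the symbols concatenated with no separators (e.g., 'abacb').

Bit 0: prefix='0' (no match yet)
Bit 1: prefix='00' (no match yet)
Bit 2: prefix='001' -> emit 'p', reset
Bit 3: prefix='1' -> emit 'b', reset
Bit 4: prefix='0' (no match yet)
Bit 5: prefix='00' (no match yet)
Bit 6: prefix='000' -> emit 'h', reset
Bit 7: prefix='1' -> emit 'b', reset
Bit 8: prefix='0' (no match yet)
Bit 9: prefix='01' -> emit 'o', reset
Bit 10: prefix='1' -> emit 'b', reset

Answer: pbhbob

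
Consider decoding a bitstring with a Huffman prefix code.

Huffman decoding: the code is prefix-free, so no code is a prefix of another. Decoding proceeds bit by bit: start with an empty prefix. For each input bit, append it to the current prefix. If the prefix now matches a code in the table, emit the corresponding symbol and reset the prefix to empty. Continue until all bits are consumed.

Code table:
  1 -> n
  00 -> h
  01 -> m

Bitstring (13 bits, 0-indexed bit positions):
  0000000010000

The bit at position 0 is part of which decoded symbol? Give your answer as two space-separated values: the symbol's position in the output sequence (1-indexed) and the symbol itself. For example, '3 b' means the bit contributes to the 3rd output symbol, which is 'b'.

Answer: 1 h

Derivation:
Bit 0: prefix='0' (no match yet)
Bit 1: prefix='00' -> emit 'h', reset
Bit 2: prefix='0' (no match yet)
Bit 3: prefix='00' -> emit 'h', reset
Bit 4: prefix='0' (no match yet)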